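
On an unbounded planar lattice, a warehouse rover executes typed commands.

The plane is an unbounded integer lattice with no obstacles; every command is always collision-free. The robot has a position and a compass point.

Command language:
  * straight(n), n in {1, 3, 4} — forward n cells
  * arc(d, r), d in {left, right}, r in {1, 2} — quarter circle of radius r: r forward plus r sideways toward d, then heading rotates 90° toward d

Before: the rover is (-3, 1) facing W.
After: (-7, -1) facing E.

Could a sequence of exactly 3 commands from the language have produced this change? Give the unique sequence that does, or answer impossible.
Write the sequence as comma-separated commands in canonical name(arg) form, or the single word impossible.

key: cell and facing (now E) both changed — the 3 commands mix motion and turning
t0: (-3, 1) facing W
step 1 (straight(4)): (-7, 1) facing W
step 2 (arc(left, 1)): (-8, 0) facing S
step 3 (arc(left, 1)): (-7, -1) facing E
no other 3-command option fits: unique.

straight(4), arc(left, 1), arc(left, 1)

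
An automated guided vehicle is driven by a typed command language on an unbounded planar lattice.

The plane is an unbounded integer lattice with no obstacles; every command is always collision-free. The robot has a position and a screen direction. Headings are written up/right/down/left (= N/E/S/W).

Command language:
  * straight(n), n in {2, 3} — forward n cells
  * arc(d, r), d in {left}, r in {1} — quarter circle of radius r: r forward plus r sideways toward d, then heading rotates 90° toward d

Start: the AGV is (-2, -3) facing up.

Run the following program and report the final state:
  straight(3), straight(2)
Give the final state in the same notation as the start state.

initial: (-2, -3) facing up
t=1 straight(3) ⇒ (-2, 0) facing up
t=2 straight(2) ⇒ (-2, 2) facing up

(-2, 2) facing up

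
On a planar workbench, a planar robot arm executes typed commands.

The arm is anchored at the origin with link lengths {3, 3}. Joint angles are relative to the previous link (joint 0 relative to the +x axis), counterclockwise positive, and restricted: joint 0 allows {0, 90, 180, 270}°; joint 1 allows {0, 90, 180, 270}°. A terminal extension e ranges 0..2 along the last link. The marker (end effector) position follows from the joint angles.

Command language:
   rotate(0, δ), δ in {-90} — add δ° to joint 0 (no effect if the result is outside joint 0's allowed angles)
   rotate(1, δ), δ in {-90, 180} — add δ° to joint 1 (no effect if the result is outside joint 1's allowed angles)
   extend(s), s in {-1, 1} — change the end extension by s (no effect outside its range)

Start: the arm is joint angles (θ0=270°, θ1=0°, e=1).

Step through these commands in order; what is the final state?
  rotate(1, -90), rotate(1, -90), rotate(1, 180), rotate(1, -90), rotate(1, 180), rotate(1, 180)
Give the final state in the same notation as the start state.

initial: joint angles (θ0=270°, θ1=0°, e=1)
step 1 (rotate(1, -90)): joint angles (θ0=270°, θ1=270°, e=1)
step 2 (rotate(1, -90)): joint angles (θ0=270°, θ1=180°, e=1)
step 3 (rotate(1, 180)): joint angles (θ0=270°, θ1=0°, e=1)
step 4 (rotate(1, -90)): joint angles (θ0=270°, θ1=270°, e=1)
step 5 (rotate(1, 180)): joint angles (θ0=270°, θ1=90°, e=1)
step 6 (rotate(1, 180)): joint angles (θ0=270°, θ1=270°, e=1)

joint angles (θ0=270°, θ1=270°, e=1)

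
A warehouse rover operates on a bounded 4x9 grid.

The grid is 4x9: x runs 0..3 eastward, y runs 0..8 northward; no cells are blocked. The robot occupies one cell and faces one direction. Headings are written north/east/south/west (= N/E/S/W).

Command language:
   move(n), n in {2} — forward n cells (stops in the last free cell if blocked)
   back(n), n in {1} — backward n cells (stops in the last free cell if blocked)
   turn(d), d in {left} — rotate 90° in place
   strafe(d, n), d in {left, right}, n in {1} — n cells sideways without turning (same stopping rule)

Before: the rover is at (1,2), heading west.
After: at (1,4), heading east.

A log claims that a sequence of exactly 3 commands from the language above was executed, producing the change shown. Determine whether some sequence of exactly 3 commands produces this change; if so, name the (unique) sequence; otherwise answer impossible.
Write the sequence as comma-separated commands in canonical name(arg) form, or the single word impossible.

impossible

every 3-command combo misses the target.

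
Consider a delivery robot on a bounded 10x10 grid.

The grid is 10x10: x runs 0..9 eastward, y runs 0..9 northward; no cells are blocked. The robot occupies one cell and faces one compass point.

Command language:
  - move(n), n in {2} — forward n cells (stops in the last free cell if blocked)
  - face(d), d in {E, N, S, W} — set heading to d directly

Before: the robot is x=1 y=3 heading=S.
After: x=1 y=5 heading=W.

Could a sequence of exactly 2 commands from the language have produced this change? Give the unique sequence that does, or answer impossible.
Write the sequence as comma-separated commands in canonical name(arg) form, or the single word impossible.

no 2-step route produces this change.

impossible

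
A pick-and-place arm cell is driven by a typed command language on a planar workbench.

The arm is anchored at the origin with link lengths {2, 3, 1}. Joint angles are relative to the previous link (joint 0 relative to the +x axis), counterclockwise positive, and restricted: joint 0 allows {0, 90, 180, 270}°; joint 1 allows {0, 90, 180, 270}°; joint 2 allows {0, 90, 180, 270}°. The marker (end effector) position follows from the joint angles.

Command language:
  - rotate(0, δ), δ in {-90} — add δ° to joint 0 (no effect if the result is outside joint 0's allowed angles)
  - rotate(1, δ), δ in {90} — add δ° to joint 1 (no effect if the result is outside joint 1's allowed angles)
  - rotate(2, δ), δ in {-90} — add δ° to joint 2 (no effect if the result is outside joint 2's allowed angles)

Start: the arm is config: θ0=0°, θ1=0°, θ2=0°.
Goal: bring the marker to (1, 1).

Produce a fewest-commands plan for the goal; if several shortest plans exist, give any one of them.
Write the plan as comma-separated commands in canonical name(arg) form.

rotate(2, -90), rotate(1, 90), rotate(1, 90), rotate(0, -90)

initial: config: θ0=0°, θ1=0°, θ2=0°
1. rotate(2, -90) → config: θ0=0°, θ1=0°, θ2=270°
2. rotate(1, 90) → config: θ0=0°, θ1=90°, θ2=270°
3. rotate(1, 90) → config: θ0=0°, θ1=180°, θ2=270°
4. rotate(0, -90) → config: θ0=270°, θ1=180°, θ2=270°
shorter routes all fall short; 4 is best.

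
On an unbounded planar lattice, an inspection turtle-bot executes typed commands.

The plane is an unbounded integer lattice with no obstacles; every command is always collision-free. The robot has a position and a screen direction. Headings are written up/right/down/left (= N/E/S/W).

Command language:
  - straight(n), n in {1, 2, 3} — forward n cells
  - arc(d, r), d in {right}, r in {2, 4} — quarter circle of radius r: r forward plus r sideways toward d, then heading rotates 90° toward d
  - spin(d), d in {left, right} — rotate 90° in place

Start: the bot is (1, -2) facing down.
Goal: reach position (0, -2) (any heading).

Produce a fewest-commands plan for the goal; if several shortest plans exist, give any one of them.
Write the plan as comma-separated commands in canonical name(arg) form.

spin(right), straight(1)

t0: (1, -2) facing down
[1] after spin(right): (1, -2) facing left
[2] after straight(1): (0, -2) facing left
no 1-step plan works, so 2 is optimal.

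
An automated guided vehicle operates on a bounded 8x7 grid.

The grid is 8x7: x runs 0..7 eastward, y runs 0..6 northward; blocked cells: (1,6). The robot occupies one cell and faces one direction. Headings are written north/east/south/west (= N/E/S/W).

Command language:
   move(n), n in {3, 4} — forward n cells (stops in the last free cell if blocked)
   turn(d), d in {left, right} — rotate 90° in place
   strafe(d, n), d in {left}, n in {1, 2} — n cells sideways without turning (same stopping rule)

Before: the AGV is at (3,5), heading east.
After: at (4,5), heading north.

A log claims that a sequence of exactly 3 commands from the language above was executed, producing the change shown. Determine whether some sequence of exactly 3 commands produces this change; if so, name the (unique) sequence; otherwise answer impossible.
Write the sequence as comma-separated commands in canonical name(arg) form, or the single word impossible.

key: position moved to (4,5) AND the heading swung to N — translation plus rotation needed
begin: at (3,5), heading east
1. move(3) → at (6,5), heading east
2. turn(left) → at (6,5), heading north
3. strafe(left, 2) → at (4,5), heading north
all 216 alternatives checked — unique.

move(3), turn(left), strafe(left, 2)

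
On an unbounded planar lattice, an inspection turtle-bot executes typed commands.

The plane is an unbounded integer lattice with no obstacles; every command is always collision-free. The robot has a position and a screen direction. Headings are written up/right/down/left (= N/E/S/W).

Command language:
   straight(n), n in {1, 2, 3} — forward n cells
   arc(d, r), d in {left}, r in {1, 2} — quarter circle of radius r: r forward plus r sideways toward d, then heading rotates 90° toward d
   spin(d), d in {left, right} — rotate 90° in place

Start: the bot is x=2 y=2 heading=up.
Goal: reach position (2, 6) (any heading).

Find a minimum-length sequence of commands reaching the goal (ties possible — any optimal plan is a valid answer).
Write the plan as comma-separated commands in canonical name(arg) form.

straight(1), straight(3)

begin: x=2 y=2 heading=up
step 1 (straight(1)): x=2 y=3 heading=up
step 2 (straight(3)): x=2 y=6 heading=up
no 1-step plan works, so 2 is optimal.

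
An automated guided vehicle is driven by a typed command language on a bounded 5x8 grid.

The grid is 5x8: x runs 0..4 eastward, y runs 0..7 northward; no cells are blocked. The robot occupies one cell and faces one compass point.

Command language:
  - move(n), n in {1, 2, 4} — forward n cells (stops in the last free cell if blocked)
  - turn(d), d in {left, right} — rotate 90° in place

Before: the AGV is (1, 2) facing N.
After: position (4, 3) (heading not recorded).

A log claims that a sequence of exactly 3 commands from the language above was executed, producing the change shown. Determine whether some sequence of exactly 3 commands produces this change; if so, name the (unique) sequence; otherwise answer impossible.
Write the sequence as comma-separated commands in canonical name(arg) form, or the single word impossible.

key: move(4) runs into the grid edge before its full distance
start: (1, 2) facing N
t=1 move(1) ⇒ (1, 3) facing N
t=2 turn(right) ⇒ (1, 3) facing E
t=3 move(4) ⇒ (4, 3) facing E
uniquely the one of 125 3-step routes that fits.

move(1), turn(right), move(4)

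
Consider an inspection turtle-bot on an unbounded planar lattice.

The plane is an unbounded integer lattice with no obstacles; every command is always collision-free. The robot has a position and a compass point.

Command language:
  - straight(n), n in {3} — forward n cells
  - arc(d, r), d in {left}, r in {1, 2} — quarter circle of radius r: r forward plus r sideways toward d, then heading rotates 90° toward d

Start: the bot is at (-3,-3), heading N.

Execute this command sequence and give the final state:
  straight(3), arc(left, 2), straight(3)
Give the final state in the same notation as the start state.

at (-8,2), heading W

begin: at (-3,-3), heading N
t=1 straight(3) ⇒ at (-3,0), heading N
t=2 arc(left, 2) ⇒ at (-5,2), heading W
t=3 straight(3) ⇒ at (-8,2), heading W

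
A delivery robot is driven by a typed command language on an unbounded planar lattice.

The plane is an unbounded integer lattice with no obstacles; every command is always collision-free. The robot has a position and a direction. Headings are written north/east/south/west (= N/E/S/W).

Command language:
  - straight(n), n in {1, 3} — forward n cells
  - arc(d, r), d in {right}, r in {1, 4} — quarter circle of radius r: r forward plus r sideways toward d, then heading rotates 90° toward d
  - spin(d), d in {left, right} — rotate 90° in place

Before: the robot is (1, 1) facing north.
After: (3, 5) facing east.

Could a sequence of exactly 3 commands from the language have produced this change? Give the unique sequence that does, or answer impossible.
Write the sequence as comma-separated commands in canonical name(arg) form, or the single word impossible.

key: order matters: swapping straight(3) and straight(1) lands elsewhere
start: (1, 1) facing north
t=1 straight(3) ⇒ (1, 4) facing north
t=2 arc(right, 1) ⇒ (2, 5) facing east
t=3 straight(1) ⇒ (3, 5) facing east
all 216 alternatives checked — unique.

straight(3), arc(right, 1), straight(1)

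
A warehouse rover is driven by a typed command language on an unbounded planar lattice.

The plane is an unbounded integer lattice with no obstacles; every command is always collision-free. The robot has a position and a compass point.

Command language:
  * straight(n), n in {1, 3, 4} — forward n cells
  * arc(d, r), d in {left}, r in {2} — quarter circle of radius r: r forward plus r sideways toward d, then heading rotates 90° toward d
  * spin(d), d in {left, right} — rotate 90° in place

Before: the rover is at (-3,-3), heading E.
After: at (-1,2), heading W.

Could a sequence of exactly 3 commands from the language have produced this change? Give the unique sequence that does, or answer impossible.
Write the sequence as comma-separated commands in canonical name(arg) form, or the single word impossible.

arc(left, 2), straight(3), spin(left)

key: running spin(left) before arc(left, 2) would end elsewhere — order is forced
begin: at (-3,-3), heading E
[1] after arc(left, 2): at (-1,-1), heading N
[2] after straight(3): at (-1,2), heading N
[3] after spin(left): at (-1,2), heading W
uniquely the one of 216 3-step routes that fits.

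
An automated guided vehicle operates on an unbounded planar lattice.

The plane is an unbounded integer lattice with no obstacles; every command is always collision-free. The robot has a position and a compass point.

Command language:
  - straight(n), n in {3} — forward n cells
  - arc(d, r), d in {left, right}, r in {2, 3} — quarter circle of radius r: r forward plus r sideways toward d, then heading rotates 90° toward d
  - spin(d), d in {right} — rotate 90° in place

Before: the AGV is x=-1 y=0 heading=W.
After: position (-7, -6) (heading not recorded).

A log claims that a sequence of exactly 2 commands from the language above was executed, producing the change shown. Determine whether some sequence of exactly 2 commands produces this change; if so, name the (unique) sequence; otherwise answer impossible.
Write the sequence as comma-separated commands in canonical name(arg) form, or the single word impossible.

key: order matters: swapping arc(left, 3) and arc(right, 3) lands elsewhere
begin: x=-1 y=0 heading=W
t=1 arc(left, 3) ⇒ x=-4 y=-3 heading=S
t=2 arc(right, 3) ⇒ x=-7 y=-6 heading=W
no other 2-command option fits: unique.

arc(left, 3), arc(right, 3)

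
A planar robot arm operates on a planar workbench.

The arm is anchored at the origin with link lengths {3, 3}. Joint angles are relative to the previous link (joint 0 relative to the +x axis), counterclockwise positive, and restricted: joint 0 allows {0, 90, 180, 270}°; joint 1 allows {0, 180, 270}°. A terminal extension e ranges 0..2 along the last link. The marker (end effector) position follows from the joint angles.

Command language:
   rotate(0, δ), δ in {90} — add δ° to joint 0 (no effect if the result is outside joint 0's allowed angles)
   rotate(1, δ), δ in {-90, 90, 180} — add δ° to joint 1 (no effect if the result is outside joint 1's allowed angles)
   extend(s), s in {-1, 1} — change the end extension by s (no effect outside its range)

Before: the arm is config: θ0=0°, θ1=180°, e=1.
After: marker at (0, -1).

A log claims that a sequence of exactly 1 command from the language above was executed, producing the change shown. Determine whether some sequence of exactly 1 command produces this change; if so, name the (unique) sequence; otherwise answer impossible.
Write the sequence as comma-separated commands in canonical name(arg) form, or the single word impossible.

rotate(0, 90)

begin: config: θ0=0°, θ1=180°, e=1
1. rotate(0, 90) → config: θ0=90°, θ1=180°, e=1
no other 1-command option fits: unique.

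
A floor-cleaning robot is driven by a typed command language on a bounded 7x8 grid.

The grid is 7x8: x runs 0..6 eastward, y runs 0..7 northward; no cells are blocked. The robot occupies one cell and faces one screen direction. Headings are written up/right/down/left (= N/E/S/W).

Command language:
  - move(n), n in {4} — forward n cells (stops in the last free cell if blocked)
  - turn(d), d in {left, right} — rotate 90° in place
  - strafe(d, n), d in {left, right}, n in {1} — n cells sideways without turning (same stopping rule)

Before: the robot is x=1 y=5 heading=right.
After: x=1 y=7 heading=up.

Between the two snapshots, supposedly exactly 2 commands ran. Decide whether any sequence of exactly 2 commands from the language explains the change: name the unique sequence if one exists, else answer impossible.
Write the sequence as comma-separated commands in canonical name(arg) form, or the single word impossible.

key: move(4) runs into the grid edge before its full distance
t0: x=1 y=5 heading=right
step 1 (turn(left)): x=1 y=5 heading=up
step 2 (move(4)): x=1 y=7 heading=up
all 25 alternatives checked — unique.

turn(left), move(4)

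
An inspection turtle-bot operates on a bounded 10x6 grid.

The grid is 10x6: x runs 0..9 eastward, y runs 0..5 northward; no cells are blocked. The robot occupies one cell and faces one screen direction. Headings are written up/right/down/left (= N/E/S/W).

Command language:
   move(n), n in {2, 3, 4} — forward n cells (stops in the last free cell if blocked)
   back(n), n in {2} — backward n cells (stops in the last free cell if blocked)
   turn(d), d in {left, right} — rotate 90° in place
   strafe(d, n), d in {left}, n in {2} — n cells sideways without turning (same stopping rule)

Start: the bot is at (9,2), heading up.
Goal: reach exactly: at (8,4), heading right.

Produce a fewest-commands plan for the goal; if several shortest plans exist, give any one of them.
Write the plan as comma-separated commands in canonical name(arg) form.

start: at (9,2), heading up
step 1 (move(2)): at (9,4), heading up
step 2 (strafe(left, 2)): at (7,4), heading up
step 3 (strafe(left, 2)): at (5,4), heading up
step 4 (turn(right)): at (5,4), heading right
step 5 (move(3)): at (8,4), heading right
nothing shorter than 5 reaches the goal.

move(2), strafe(left, 2), strafe(left, 2), turn(right), move(3)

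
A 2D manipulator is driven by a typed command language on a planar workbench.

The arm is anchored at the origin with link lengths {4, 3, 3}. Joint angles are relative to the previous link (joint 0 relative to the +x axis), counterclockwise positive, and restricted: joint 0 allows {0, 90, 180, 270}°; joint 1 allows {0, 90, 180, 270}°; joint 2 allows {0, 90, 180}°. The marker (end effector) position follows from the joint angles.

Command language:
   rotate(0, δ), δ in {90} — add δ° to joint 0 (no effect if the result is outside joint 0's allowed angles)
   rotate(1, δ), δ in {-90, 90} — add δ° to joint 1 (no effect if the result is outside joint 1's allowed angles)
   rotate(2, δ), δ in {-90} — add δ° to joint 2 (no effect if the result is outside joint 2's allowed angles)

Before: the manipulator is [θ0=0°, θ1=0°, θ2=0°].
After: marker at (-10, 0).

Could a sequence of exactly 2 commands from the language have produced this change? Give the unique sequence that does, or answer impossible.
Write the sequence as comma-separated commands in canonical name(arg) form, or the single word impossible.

rotate(0, 90), rotate(0, 90)

from: [θ0=0°, θ1=0°, θ2=0°]
t=1 rotate(0, 90) ⇒ [θ0=90°, θ1=0°, θ2=0°]
t=2 rotate(0, 90) ⇒ [θ0=180°, θ1=0°, θ2=0°]
all 16 alternatives checked — unique.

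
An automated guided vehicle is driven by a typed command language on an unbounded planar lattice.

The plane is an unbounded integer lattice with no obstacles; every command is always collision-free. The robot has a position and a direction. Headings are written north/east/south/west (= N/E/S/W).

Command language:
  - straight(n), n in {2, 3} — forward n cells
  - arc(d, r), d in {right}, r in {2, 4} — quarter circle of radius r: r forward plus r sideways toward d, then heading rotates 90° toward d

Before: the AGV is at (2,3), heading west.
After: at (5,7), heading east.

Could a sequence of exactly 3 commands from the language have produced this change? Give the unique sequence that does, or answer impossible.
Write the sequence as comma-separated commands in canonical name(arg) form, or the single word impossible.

arc(right, 2), arc(right, 2), straight(3)

key: running straight(3) before arc(right, 2) would end elsewhere — order is forced
t0: at (2,3), heading west
1. arc(right, 2) → at (0,5), heading north
2. arc(right, 2) → at (2,7), heading east
3. straight(3) → at (5,7), heading east
no rival 3-sequence matches.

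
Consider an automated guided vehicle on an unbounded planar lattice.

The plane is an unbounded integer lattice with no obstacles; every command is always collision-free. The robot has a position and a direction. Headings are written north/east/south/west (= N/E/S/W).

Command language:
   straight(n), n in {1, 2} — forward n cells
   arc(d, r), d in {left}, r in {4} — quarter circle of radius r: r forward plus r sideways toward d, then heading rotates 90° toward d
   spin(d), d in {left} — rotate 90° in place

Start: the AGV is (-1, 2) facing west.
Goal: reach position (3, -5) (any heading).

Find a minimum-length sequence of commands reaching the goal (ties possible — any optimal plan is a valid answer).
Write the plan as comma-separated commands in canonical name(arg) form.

from: (-1, 2) facing west
t=1 spin(left) ⇒ (-1, 2) facing south
t=2 straight(2) ⇒ (-1, 0) facing south
t=3 straight(1) ⇒ (-1, -1) facing south
t=4 arc(left, 4) ⇒ (3, -5) facing east
nothing shorter than 4 reaches the goal.

spin(left), straight(2), straight(1), arc(left, 4)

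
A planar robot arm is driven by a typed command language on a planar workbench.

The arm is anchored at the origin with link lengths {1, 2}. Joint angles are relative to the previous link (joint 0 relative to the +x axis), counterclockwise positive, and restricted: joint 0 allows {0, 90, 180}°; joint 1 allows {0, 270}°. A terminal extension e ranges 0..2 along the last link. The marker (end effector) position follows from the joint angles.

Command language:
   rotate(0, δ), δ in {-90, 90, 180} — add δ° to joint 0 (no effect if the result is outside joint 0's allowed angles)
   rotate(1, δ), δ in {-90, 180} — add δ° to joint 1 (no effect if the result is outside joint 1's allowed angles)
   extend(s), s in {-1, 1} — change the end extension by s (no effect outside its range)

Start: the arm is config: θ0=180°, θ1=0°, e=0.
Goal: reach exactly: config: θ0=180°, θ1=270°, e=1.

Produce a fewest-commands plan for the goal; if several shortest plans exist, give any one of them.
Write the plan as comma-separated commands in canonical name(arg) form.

t0: config: θ0=180°, θ1=0°, e=0
step 1 (extend(1)): config: θ0=180°, θ1=0°, e=1
step 2 (rotate(1, -90)): config: θ0=180°, θ1=270°, e=1
minimal: 2 command(s), checked below 2.

extend(1), rotate(1, -90)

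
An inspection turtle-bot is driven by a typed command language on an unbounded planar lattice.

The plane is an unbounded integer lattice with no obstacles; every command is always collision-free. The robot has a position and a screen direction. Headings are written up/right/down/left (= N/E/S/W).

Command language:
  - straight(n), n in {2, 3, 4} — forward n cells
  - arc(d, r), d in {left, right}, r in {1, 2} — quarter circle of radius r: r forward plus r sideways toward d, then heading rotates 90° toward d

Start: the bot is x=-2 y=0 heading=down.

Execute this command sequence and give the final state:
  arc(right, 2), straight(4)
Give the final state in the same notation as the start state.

x=-8 y=-2 heading=left

start: x=-2 y=0 heading=down
t=1 arc(right, 2) ⇒ x=-4 y=-2 heading=left
t=2 straight(4) ⇒ x=-8 y=-2 heading=left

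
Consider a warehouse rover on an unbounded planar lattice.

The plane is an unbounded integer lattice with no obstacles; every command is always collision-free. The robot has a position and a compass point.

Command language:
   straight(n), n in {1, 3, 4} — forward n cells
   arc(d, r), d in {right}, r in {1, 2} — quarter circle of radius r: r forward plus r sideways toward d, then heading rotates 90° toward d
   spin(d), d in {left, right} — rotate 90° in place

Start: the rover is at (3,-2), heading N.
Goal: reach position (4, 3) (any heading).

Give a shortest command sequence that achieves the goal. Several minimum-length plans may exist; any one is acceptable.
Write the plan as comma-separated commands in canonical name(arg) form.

straight(4), arc(right, 1)

from: at (3,-2), heading N
1. straight(4) → at (3,2), heading N
2. arc(right, 1) → at (4,3), heading E
minimal: 2 command(s), checked below 2.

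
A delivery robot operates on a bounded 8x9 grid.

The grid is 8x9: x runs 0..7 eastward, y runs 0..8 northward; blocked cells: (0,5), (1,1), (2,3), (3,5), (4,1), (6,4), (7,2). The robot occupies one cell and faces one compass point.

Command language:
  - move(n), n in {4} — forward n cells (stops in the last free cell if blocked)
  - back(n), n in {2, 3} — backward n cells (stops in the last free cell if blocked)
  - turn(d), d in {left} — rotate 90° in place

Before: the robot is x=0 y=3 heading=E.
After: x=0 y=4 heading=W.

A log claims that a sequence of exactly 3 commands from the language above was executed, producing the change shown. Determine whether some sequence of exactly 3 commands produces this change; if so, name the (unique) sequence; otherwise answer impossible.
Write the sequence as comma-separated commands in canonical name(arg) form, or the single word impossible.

turn(left), move(4), turn(left)

key: move(4) is stopped early by the blocked cell at (0,5)
t0: x=0 y=3 heading=E
step 1 (turn(left)): x=0 y=3 heading=N
step 2 (move(4)): x=0 y=4 heading=N
step 3 (turn(left)): x=0 y=4 heading=W
no rival 3-sequence matches.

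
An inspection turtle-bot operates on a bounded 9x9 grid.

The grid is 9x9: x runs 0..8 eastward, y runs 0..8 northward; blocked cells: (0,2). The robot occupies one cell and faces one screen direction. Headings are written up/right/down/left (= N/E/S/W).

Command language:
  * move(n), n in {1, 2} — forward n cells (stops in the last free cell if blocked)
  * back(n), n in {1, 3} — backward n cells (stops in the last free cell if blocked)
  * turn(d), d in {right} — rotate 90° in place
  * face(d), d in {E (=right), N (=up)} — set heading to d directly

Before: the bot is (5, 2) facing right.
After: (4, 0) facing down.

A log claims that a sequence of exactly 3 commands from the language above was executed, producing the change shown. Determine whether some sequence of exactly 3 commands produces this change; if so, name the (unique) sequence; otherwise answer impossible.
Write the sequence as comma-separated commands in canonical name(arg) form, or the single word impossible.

back(1), turn(right), move(2)

key: order matters: swapping back(1) and move(2) lands elsewhere
from: (5, 2) facing right
[1] after back(1): (4, 2) facing right
[2] after turn(right): (4, 2) facing down
[3] after move(2): (4, 0) facing down
no other 3-command option fits: unique.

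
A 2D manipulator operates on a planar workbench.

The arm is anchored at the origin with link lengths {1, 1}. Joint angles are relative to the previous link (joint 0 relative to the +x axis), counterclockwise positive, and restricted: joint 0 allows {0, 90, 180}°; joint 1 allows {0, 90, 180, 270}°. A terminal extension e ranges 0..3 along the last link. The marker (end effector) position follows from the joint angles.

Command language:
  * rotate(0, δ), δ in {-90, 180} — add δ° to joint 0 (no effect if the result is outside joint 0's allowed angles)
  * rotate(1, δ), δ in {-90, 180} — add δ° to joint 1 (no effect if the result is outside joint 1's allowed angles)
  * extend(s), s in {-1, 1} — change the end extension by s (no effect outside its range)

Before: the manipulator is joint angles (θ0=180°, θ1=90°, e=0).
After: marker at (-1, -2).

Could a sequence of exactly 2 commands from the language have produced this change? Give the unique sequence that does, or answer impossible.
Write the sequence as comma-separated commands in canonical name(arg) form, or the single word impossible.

key: running extend(1) before extend(-1) would end elsewhere — order is forced
start: joint angles (θ0=180°, θ1=90°, e=0)
step 1 (extend(-1)): joint angles (θ0=180°, θ1=90°, e=0)
step 2 (extend(1)): joint angles (θ0=180°, θ1=90°, e=1)
no rival 2-sequence matches.

extend(-1), extend(1)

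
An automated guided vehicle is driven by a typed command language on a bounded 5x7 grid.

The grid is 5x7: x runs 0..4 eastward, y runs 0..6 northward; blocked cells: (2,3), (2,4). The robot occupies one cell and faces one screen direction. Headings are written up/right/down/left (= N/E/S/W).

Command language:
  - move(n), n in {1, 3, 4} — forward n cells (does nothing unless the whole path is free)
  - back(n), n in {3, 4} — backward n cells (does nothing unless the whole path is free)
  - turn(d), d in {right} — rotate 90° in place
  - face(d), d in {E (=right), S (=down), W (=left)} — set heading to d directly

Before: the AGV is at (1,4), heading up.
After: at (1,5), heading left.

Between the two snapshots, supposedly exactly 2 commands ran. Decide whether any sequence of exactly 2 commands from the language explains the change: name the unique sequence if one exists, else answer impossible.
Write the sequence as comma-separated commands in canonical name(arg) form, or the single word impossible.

move(1), face(W)

key: running face(W) before move(1) would end elsewhere — order is forced
initial: at (1,4), heading up
1. move(1) → at (1,5), heading up
2. face(W) → at (1,5), heading left
no other 2-command option fits: unique.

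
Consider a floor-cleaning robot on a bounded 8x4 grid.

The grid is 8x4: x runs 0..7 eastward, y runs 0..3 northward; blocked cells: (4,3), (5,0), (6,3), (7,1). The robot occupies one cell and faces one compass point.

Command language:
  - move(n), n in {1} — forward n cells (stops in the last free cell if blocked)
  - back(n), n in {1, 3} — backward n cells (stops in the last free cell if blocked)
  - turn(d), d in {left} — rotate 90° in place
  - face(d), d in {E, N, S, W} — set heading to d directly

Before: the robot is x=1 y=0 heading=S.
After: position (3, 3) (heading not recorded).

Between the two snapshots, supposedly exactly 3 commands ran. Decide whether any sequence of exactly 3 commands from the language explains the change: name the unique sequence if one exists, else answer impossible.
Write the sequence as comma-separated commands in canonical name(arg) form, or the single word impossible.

key: the second back(3) is stopped early by the blocked cell at (4,3)
begin: x=1 y=0 heading=S
1. back(3) → x=1 y=3 heading=S
2. face(W) → x=1 y=3 heading=W
3. back(3) → x=3 y=3 heading=W
uniquely the one of 512 3-step routes that fits.

back(3), face(W), back(3)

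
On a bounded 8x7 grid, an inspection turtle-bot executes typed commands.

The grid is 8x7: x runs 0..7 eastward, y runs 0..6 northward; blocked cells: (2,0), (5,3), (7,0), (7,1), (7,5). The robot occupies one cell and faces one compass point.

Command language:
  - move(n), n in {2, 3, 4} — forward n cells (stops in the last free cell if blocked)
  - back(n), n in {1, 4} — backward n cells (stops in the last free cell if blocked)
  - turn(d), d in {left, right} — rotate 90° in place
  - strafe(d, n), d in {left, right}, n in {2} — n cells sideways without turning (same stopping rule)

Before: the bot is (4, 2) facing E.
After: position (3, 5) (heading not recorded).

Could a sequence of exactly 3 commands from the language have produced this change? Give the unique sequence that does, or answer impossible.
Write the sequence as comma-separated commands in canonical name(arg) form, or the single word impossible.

back(1), turn(left), move(3)

key: order matters: swapping back(1) and move(3) lands elsewhere
begin: (4, 2) facing E
[1] after back(1): (3, 2) facing E
[2] after turn(left): (3, 2) facing N
[3] after move(3): (3, 5) facing N
no rival 3-sequence matches.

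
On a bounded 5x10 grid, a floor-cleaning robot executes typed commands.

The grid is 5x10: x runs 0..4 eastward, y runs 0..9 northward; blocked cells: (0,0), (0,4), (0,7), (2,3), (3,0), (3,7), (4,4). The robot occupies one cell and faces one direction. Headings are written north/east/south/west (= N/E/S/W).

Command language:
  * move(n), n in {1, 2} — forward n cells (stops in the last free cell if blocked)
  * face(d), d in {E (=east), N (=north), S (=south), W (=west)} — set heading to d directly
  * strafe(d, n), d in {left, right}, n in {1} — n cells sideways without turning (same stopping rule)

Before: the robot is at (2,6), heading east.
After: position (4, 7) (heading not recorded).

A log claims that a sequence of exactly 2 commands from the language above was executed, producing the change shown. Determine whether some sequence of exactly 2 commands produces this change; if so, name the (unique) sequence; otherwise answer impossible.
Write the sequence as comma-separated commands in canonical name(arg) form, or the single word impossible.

move(2), strafe(left, 1)

key: order matters: swapping move(2) and strafe(left, 1) lands elsewhere
start: at (2,6), heading east
1. move(2) → at (4,6), heading east
2. strafe(left, 1) → at (4,7), heading east
uniquely the one of 64 2-step routes that fits.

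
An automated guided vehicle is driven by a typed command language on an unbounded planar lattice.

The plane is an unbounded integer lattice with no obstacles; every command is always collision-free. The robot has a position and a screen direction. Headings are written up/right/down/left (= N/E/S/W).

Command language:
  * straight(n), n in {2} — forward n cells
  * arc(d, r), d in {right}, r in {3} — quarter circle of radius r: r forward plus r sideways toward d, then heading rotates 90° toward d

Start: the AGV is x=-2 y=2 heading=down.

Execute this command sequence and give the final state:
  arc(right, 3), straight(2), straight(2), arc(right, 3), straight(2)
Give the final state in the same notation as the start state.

begin: x=-2 y=2 heading=down
1. arc(right, 3) → x=-5 y=-1 heading=left
2. straight(2) → x=-7 y=-1 heading=left
3. straight(2) → x=-9 y=-1 heading=left
4. arc(right, 3) → x=-12 y=2 heading=up
5. straight(2) → x=-12 y=4 heading=up

x=-12 y=4 heading=up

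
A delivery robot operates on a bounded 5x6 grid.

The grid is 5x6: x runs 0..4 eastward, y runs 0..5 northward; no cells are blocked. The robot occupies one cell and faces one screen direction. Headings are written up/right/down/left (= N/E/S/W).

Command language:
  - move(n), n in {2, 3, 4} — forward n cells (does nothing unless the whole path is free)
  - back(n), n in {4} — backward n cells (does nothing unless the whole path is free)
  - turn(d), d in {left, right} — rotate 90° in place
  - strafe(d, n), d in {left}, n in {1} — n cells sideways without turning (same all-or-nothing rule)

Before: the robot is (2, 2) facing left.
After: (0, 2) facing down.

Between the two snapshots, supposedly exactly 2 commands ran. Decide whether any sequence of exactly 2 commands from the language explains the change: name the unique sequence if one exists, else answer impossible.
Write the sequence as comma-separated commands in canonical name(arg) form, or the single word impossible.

key: order matters: swapping move(2) and turn(left) lands elsewhere
start: (2, 2) facing left
[1] after move(2): (0, 2) facing left
[2] after turn(left): (0, 2) facing down
all 49 alternatives checked — unique.

move(2), turn(left)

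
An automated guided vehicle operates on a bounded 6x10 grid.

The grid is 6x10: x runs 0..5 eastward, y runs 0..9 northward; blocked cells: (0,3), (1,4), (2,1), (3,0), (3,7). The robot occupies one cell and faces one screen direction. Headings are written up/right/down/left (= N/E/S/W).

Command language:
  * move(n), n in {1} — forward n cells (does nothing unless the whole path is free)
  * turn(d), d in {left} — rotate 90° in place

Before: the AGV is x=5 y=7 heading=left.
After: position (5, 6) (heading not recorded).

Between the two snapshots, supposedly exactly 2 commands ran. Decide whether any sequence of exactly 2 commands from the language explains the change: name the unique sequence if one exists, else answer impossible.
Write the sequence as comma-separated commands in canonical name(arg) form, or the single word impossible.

turn(left), move(1)

key: running move(1) before turn(left) would end elsewhere — order is forced
t0: x=5 y=7 heading=left
1. turn(left) → x=5 y=7 heading=down
2. move(1) → x=5 y=6 heading=down
all 4 alternatives checked — unique.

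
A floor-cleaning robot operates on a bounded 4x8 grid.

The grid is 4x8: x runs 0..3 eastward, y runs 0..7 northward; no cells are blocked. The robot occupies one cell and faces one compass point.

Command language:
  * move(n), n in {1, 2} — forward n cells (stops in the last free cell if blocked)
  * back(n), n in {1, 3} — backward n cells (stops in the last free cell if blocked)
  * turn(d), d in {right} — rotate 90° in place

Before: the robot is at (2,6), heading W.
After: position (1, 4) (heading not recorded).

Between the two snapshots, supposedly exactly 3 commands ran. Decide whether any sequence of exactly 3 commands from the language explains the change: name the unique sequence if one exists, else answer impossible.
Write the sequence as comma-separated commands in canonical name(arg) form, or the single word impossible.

impossible

every 3-command combo misses the target.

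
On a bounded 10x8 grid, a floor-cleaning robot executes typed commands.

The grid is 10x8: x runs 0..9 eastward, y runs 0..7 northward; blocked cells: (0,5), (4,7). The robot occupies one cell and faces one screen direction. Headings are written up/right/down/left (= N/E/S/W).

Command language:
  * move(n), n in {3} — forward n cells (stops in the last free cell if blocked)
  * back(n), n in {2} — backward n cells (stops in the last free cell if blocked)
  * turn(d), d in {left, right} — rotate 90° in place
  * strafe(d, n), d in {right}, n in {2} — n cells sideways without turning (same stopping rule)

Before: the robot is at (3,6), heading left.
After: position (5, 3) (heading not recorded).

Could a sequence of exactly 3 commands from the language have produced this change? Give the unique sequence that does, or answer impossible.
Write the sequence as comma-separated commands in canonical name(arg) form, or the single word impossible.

back(2), turn(left), move(3)

key: order matters: swapping back(2) and move(3) lands elsewhere
begin: at (3,6), heading left
1. back(2) → at (5,6), heading left
2. turn(left) → at (5,6), heading down
3. move(3) → at (5,3), heading down
all 125 alternatives checked — unique.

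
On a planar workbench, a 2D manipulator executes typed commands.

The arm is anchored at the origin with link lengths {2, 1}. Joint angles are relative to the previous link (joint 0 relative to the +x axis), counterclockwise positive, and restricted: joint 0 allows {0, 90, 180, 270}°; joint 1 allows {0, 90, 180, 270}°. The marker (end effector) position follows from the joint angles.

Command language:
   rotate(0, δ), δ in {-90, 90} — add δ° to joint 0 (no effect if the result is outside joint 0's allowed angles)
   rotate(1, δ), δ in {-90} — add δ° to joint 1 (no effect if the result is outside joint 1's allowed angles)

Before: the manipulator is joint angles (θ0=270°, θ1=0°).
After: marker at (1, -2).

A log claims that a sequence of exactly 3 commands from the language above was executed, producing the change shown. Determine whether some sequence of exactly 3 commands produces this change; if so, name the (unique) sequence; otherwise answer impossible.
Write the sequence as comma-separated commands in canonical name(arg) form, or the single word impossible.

rotate(1, -90), rotate(1, -90), rotate(1, -90)

initial: joint angles (θ0=270°, θ1=0°)
1. rotate(1, -90) → joint angles (θ0=270°, θ1=270°)
2. rotate(1, -90) → joint angles (θ0=270°, θ1=180°)
3. rotate(1, -90) → joint angles (θ0=270°, θ1=90°)
all 27 alternatives checked — unique.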